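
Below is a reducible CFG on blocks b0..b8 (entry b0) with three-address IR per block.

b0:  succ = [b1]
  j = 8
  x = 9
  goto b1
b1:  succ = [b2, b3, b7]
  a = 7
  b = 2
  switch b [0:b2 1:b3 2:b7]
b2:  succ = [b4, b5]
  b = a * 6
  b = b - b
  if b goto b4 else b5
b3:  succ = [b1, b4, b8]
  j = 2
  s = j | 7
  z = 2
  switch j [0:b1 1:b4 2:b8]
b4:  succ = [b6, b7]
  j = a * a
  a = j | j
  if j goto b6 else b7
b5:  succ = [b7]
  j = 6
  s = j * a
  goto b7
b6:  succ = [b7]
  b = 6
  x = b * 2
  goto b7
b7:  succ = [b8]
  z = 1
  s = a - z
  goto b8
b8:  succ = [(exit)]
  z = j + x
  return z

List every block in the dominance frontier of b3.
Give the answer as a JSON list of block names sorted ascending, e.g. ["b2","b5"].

Answer: ["b1", "b4", "b8"]

Derivation:
idom tree: b1←b0 b2←b1 b3←b1 b4←b1 b5←b2 b6←b4 b7←b1 b8←b1
Join-block Dom:
  b1: preds {b0,b3}: {b0} ∩ {b0,b1,b3} = {b0}; idom=b0
  b4: preds {b2,b3}: {b0,b1,b2} ∩ {b0,b1,b3} = {b0,b1}; idom=b1
  b7: preds {b1,b4,b5,b6}: {b0,b1} ∩ {b0,b1,b4} ∩ {b0,b1,b2,b5} ∩ {b0,b1,b4,b6} = {b0,b1}; idom=b1
  b8: preds {b3,b7}: {b0,b1,b3} ∩ {b0,b1,b7} = {b0,b1}; idom=b1

DF derivation:
  join b1 pred b0: · stop@b0
  join b1 pred b3: b3→b1 stop@b0
  join b4 pred b2: b2 stop@b1
  join b4 pred b3: b3 stop@b1
  join b7 pred b1: · stop@b1
  join b7 pred b4: b4 stop@b1
  join b7 pred b5: b5→b2 stop@b1
  join b7 pred b6: b6→b4 stop@b1
  join b8 pred b3: b3 stop@b1
  join b8 pred b7: b7 stop@b1
  DF(b0)=∅
  DF(b1)={b1}
  DF(b2)={b4,b7}
  DF(b3)={b1,b4,b8}
  DF(b4)={b7}
  DF(b5)={b7}
  DF(b6)={b7}
  DF(b7)={b8}
  DF(b8)=∅

DF(b3) = ["b1", "b4", "b8"]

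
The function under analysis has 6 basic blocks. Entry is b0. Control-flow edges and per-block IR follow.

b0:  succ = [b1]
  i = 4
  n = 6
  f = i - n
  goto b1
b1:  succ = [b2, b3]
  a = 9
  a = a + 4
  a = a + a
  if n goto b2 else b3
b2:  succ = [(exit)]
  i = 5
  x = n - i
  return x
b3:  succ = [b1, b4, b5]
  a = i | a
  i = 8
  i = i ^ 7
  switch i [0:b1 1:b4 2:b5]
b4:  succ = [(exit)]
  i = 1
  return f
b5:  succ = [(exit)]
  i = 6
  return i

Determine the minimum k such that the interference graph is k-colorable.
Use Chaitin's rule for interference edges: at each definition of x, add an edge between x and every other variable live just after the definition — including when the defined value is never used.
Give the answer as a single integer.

Answer: 4

Working:
Block summaries:
  b0: {f,i,n} / ∅
  b1: {a} / {n}
  b2: {i,x} / {n}
  b3: {a,i} / {a,i}
  b4: {i} / {f}
  b5: {i} / ∅

Backward fixpoint:
  b0: in=∅ out={f,i,n}
  b1: in={f,i,n} out={a,f,i,n}
  b2: in={n} out=∅
  b3: in={a,f,i,n} out={f,i,n}
  b4: in={f} out=∅
  b5: in=∅ out=∅

Conflict graph:
  a — {f,i,n}
  f — {a,i,n}
  i — {a,f,n}
  n — {a,f,i}
  x — ∅

Registers:
  lower bound: {a,f,i,n} mutually conflict ⇒ χ ≥ 4
  4-colouring: R0={a,x}  R1={f}  R2={i}  R3={n}
  χ = 4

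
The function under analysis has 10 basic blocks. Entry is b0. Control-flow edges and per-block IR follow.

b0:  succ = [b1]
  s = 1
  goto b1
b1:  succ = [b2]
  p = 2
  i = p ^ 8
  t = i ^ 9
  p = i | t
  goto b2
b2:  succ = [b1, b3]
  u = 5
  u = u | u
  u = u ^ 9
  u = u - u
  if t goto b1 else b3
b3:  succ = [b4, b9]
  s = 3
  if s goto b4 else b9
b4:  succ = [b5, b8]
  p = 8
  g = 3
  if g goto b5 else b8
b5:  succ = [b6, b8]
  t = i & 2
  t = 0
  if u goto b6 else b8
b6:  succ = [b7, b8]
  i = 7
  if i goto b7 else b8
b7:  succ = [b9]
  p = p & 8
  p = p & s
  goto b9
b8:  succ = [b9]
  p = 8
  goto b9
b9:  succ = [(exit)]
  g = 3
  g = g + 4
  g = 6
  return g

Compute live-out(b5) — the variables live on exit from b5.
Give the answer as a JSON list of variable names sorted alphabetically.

Answer: ["p", "s"]

Derivation:
Block summaries:
  b0: {s} / ∅
  b1: {i,p,t} / ∅
  b2: {u} / {t}
  b3: {s} / ∅
  b4: {g,p} / ∅
  b5: {t} / {i,u}
  b6: {i} / ∅
  b7: {p} / {p,s}
  b8: {p} / ∅
  b9: {g} / ∅

Live sets:
  b0: in=∅ out=∅
  b1: in=∅ out={i,t}
  b2: in={i,t} out={i,u}
  b3: in={i,u} out={i,s,u}
  b4: in={i,s,u} out={i,p,s,u}
  b5: in={i,p,s,u} out={p,s}
  b6: in={p,s} out={p,s}
  b7: in={p,s} out=∅
  b8: in=∅ out=∅
  b9: in=∅ out=∅

live-out(b5) = ["p", "s"]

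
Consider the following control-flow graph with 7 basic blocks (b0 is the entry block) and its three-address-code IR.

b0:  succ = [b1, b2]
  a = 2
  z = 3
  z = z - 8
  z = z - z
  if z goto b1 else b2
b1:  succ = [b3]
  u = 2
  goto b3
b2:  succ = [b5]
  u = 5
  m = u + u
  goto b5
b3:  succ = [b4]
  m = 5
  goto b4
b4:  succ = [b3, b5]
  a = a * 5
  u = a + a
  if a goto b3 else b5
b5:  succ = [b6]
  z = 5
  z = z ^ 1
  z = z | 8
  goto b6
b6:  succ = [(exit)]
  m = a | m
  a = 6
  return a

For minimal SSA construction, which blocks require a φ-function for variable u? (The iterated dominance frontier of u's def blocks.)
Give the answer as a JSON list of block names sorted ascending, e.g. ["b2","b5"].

Answer: ["b3", "b5"]

Derivation:
idom tree: b1←b0 b2←b0 b3←b1 b4←b3 b5←b0 b6←b5
Dom at joins:
  b3: preds {b1,b4}: {b0,b1} ∩ {b0,b1,b3,b4} = {b0,b1}; idom=b1
  b5: preds {b2,b4}: {b0,b2} ∩ {b0,b1,b3,b4} = {b0}; idom=b0

DF walk-up:
  b3←b1: walk · to b1
  b3←b4: walk b4→b3 to b1
  b5←b2: walk b2 to b0
  b5←b4: walk b4→b3→b1 to b0
  DF(b0)=∅
  DF(b1)={b5}
  DF(b2)={b5}
  DF(b3)={b3,b5}
  DF(b4)={b3,b5}
  DF(b5)=∅
  DF(b6)=∅

φ for u: defs {b1,b2,b4}
  DF⁺ = {b3,b5}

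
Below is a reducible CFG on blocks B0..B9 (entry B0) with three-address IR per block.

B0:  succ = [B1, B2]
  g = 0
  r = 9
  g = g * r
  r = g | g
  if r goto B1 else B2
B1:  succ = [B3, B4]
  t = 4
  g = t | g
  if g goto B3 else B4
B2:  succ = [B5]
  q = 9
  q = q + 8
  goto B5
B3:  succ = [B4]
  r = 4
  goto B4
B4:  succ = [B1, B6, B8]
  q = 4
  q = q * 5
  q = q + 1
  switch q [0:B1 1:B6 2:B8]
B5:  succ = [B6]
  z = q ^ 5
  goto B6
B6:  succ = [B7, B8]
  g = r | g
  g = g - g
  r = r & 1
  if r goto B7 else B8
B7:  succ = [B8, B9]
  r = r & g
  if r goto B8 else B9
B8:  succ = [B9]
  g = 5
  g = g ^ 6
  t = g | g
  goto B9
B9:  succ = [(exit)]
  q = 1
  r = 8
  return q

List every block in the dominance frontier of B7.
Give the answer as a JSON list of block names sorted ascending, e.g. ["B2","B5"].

idom tree: B1←B0 B2←B0 B3←B1 B4←B1 B5←B2 B6←B0 B7←B6 B8←B0 B9←B0
Join-block Dom:
  B1: preds {B0,B4}: {B0} ∩ {B0,B1,B4} = {B0}; idom=B0
  B4: preds {B1,B3}: {B0,B1} ∩ {B0,B1,B3} = {B0,B1}; idom=B1
  B6: preds {B4,B5}: {B0,B1,B4} ∩ {B0,B2,B5} = {B0}; idom=B0
  B8: preds {B4,B6,B7}: {B0,B1,B4} ∩ {B0,B6} ∩ {B0,B6,B7} = {B0}; idom=B0
  B9: preds {B7,B8}: {B0,B6,B7} ∩ {B0,B8} = {B0}; idom=B0

Frontier:
  join B1 pred B0: · stop@B0
  join B1 pred B4: B4→B1 stop@B0
  join B4 pred B1: · stop@B1
  join B4 pred B3: B3 stop@B1
  join B6 pred B4: B4→B1 stop@B0
  join B6 pred B5: B5→B2 stop@B0
  join B8 pred B4: B4→B1 stop@B0
  join B8 pred B6: B6 stop@B0
  join B8 pred B7: B7→B6 stop@B0
  join B9 pred B7: B7→B6 stop@B0
  join B9 pred B8: B8 stop@B0
  B0: DF=∅
  B1: DF={B1,B6,B8}
  B2: DF={B6}
  B3: DF={B4}
  B4: DF={B1,B6,B8}
  B5: DF={B6}
  B6: DF={B8,B9}
  B7: DF={B8,B9}
  B8: DF={B9}
  B9: DF=∅

DF(B7) = ["B8", "B9"]

Answer: ["B8", "B9"]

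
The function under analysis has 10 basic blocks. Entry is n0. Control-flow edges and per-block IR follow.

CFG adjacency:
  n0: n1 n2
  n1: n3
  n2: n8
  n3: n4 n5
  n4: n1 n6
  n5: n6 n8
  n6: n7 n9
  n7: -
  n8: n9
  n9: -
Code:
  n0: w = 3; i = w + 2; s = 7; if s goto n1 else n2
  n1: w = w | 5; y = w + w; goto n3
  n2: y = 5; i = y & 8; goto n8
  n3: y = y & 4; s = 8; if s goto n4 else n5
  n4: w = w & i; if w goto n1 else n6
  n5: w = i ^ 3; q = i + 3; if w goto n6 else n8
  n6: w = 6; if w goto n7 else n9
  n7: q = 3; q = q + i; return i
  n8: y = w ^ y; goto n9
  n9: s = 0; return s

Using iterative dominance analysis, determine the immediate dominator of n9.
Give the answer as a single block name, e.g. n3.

idom tree: n1←n0 n2←n0 n3←n1 n4←n3 n5←n3 n6←n3 n7←n6 n8←n0 n9←n0
Dom∩ at merges:
  n1: preds {n0,n4}: {n0} ∩ {n0,n1,n3,n4} = {n0}; idom=n0
  n6: preds {n4,n5}: {n0,n1,n3,n4} ∩ {n0,n1,n3,n5} = {n0,n1,n3}; idom=n3
  n8: preds {n2,n5}: {n0,n2} ∩ {n0,n1,n3,n5} = {n0}; idom=n0
  n9: preds {n6,n8}: {n0,n1,n3,n6} ∩ {n0,n8} = {n0}; idom=n0

idom(n9) = n0

Answer: n0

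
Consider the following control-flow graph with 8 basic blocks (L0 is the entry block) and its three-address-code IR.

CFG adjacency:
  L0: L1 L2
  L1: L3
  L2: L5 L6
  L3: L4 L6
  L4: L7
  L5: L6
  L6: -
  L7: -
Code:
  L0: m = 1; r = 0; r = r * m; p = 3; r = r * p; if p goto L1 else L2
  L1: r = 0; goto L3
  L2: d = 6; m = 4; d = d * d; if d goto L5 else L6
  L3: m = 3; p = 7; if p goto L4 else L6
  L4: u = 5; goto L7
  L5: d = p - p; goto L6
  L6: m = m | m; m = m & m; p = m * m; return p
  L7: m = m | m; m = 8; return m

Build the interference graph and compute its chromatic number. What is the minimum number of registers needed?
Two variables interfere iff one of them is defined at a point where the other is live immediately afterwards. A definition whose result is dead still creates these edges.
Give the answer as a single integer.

Block summaries:
  L0: def={m,p,r} ue=∅
  L1: def={r} ue=∅
  L2: def={d,m} ue=∅
  L3: def={m,p} ue=∅
  L4: def={u} ue=∅
  L5: def={d} ue={p}
  L6: def={m,p} ue={m}
  L7: def={m} ue={m}

Liveness:
  L0 li=∅ lo={p}
  L1 li=∅ lo=∅
  L2 li={p} lo={m,p}
  L3 li=∅ lo={m}
  L4 li={m} lo={m}
  L5 li={m,p} lo={m}
  L6 li={m} lo=∅
  L7 li={m} lo=∅

Interference:
  d: {m,p}
  m: {d,p,r,u}
  p: {d,m,r}
  r: {m,p}
  u: {m}

Colouring:
  clique {d,m,p} ⇒ need ≥ 3
  assign d→c2 m→c0 p→c1 r→c2 u→c1 — no edge inside a register ⇒ χ ≤ 3
  χ = 3

Answer: 3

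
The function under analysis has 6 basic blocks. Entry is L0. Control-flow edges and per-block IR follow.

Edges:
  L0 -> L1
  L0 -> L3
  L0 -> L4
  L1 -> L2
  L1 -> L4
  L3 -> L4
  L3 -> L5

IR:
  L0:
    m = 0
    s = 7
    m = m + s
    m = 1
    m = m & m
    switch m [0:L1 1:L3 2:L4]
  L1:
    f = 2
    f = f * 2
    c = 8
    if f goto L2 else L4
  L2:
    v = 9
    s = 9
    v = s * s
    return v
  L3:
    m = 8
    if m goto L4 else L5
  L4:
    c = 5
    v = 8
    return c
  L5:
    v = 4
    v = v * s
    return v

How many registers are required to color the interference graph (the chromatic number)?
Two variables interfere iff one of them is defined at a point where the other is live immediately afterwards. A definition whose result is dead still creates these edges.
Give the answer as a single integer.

Answer: 2

Analysis:
def/use:
  L0 def {m,s} use ∅
  L1 def {c,f} use ∅
  L2 def {s,v} use ∅
  L3 def {m} use ∅
  L4 def {c,v} use ∅
  L5 def {v} use {s}

Live sets:
  live L0: ∅→{s}
  live L1: ∅→∅
  live L2: ∅→∅
  live L3: {s}→{s}
  live L4: ∅→∅
  live L5: {s}→∅

Interference:
  c: {f,v}
  f: {c}
  m: {s}
  s: {m,v}
  v: {c,s}

Chromatic number:
  lower bound: {c,f} mutually conflict ⇒ χ ≥ 2
  2-colouring: r0={c,s}  r1={f,m,v}
  χ = 2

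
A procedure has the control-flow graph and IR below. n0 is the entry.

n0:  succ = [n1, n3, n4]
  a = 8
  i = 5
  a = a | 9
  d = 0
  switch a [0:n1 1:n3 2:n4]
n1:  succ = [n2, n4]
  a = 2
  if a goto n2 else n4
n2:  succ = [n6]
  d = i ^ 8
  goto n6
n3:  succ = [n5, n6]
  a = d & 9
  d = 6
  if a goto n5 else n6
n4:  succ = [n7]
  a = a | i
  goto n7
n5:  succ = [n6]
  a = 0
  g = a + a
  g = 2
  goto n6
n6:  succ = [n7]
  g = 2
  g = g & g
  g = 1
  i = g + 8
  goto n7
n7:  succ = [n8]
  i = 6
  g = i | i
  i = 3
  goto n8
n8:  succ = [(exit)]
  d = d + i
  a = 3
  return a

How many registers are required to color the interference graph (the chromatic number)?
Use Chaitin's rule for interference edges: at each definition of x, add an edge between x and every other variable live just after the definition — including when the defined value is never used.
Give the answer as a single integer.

Per-block:
  n0: def={a,d,i} ue=∅
  n1: def={a} ue=∅
  n2: def={d} ue={i}
  n3: def={a,d} ue={d}
  n4: def={a} ue={a,i}
  n5: def={a,g} ue=∅
  n6: def={g,i} ue=∅
  n7: def={g,i} ue=∅
  n8: def={a,d} ue={d,i}

Liveness:
  live n0: ∅→{a,d,i}
  live n1: {d,i}→{a,d,i}
  live n2: {i}→{d}
  live n3: {d}→{d}
  live n4: {a,d,i}→{d}
  live n5: {d}→{d}
  live n6: {d}→{d}
  live n7: {d}→{d,i}
  live n8: {d,i}→∅

Interference:
  a↔{d,i}
  d↔{a,g,i}
  g↔{d}
  i↔{a,d}

Chromatic number:
  {a,d,i} pairwise interfere (3-clique) ⇒ χ ≥ 3
  assign a→c1 d→c0 g→c1 i→c2 — no edge inside a register ⇒ χ ≤ 3
  χ = 3

Answer: 3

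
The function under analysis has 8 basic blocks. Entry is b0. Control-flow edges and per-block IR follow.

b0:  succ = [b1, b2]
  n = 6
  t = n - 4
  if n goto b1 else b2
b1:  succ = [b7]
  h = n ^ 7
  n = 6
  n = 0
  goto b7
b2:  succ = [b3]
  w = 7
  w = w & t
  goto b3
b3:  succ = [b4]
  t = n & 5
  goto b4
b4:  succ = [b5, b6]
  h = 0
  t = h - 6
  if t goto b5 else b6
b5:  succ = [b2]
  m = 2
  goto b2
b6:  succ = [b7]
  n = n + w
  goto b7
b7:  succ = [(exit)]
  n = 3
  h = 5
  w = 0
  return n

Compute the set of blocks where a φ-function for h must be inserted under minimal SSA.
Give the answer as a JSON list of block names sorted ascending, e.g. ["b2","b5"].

idom tree: b1←b0 b2←b0 b3←b2 b4←b3 b5←b4 b6←b4 b7←b0
Dom at joins:
  b2: preds {b0,b5}: {b0} ∩ {b0,b2,b3,b4,b5} = {b0}; idom=b0
  b7: preds {b1,b6}: {b0,b1} ∩ {b0,b2,b3,b4,b6} = {b0}; idom=b0

DF derivation:
  b2←b0: walk · to b0
  b2←b5: walk b5→b4→b3→b2 to b0
  b7←b1: walk b1 to b0
  b7←b6: walk b6→b4→b3→b2 to b0
  b0 → ∅
  b1 → {b7}
  b2 → {b2,b7}
  b3 → {b2,b7}
  b4 → {b2,b7}
  b5 → {b2}
  b6 → {b7}
  b7 → ∅

φ for h: defs {b1,b4,b7}
  DF⁺ = {b2,b7}

Answer: ["b2", "b7"]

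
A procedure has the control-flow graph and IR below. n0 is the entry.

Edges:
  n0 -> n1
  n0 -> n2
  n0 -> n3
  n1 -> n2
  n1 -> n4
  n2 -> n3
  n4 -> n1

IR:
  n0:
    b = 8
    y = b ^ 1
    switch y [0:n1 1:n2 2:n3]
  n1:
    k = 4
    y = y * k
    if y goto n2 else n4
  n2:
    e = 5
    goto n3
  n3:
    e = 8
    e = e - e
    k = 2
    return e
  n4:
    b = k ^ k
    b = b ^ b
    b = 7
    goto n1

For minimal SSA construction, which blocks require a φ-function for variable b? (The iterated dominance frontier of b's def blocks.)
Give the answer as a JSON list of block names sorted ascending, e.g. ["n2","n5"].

idom tree: n1←n0 n2←n0 n3←n0 n4←n1
Dom∩ at merges:
  n1: preds {n0,n4}: {n0} ∩ {n0,n1,n4} = {n0}; idom=n0
  n2: preds {n0,n1}: {n0} ∩ {n0,n1} = {n0}; idom=n0
  n3: preds {n0,n2}: {n0} ∩ {n0,n2} = {n0}; idom=n0

DF walk-up:
  n1←n0: walk · to n0
  n1←n4: walk n4→n1 to n0
  n2←n0: walk · to n0
  n2←n1: walk n1 to n0
  n3←n0: walk · to n0
  n3←n2: walk n2 to n0
  n0: DF=∅
  n1: DF={n1,n2}
  n2: DF={n3}
  n3: DF=∅
  n4: DF={n1}

φ for b: defs {n0,n4}
  DF⁺ = {n1,n2,n3}

Answer: ["n1", "n2", "n3"]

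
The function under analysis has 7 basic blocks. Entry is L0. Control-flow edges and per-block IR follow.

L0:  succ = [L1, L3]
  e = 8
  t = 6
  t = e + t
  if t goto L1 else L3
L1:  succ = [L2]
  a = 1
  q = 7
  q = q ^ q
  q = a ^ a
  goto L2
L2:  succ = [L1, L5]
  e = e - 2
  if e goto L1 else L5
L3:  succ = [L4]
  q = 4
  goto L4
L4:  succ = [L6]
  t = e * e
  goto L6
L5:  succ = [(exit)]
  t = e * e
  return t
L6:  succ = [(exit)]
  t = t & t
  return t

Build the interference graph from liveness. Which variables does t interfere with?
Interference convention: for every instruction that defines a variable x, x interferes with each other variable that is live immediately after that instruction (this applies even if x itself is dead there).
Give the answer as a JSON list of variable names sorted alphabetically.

Answer: ["e"]

Working:
def/use:
  L0: {e,t} / ∅
  L1: {a,q} / ∅
  L2: {e} / {e}
  L3: {q} / ∅
  L4: {t} / {e}
  L5: {t} / {e}
  L6: {t} / {t}

Backward fixpoint:
  live L0: ∅→{e}
  live L1: {e}→{e}
  live L2: {e}→{e}
  live L3: {e}→{e}
  live L4: {e}→{t}
  live L5: {e}→∅
  live L6: {t}→∅

Interference:
  a↔{e,q}
  e↔{a,q,t}
  q↔{a,e}
  t↔{e}

N(t) = ["e"]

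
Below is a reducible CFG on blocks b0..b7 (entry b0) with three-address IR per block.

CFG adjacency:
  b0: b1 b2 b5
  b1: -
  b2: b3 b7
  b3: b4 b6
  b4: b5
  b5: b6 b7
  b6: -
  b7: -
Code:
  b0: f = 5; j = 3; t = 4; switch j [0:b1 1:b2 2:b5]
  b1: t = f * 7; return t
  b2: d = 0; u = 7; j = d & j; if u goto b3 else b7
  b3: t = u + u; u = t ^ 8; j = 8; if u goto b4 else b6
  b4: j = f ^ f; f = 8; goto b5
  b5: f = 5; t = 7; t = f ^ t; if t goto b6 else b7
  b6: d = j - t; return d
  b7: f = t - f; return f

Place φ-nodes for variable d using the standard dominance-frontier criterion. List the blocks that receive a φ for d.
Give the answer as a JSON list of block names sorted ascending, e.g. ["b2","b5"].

Answer: ["b5", "b6", "b7"]

Analysis:
idom tree: b1←b0 b2←b0 b3←b2 b4←b3 b5←b0 b6←b0 b7←b0
Join-block Dom:
  b5: preds {b0,b4}: {b0} ∩ {b0,b2,b3,b4} = {b0}; idom=b0
  b6: preds {b3,b5}: {b0,b2,b3} ∩ {b0,b5} = {b0}; idom=b0
  b7: preds {b2,b5}: {b0,b2} ∩ {b0,b5} = {b0}; idom=b0

DF walk-up:
  b5←b0: walk · to b0
  b5←b4: walk b4→b3→b2 to b0
  b6←b3: walk b3→b2 to b0
  b6←b5: walk b5 to b0
  b7←b2: walk b2 to b0
  b7←b5: walk b5 to b0
  DF(b0)=∅
  DF(b1)=∅
  DF(b2)={b5,b6,b7}
  DF(b3)={b5,b6}
  DF(b4)={b5}
  DF(b5)={b6,b7}
  DF(b6)=∅
  DF(b7)=∅

φ for d: defs {b2,b6}
  DF⁺ = {b5,b6,b7}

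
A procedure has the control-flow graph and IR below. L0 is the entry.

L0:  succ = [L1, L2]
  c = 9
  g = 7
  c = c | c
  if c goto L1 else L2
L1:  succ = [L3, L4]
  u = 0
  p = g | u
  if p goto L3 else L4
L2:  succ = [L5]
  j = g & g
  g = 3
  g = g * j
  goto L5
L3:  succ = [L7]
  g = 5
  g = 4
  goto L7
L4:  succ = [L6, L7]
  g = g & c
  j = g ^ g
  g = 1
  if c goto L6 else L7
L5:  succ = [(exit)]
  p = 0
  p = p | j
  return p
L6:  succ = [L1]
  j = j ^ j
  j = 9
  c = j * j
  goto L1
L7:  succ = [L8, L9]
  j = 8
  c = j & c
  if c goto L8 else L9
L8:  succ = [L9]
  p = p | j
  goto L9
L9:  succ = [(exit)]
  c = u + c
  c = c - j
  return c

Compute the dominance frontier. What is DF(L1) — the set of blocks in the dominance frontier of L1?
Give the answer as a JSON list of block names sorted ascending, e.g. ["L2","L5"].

idom tree: L1←L0 L2←L0 L3←L1 L4←L1 L5←L2 L6←L4 L7←L1 L8←L7 L9←L7
Join-block Dom:
  L1: preds {L0,L6}: {L0} ∩ {L0,L1,L4,L6} = {L0}; idom=L0
  L7: preds {L3,L4}: {L0,L1,L3} ∩ {L0,L1,L4} = {L0,L1}; idom=L1
  L9: preds {L7,L8}: {L0,L1,L7} ∩ {L0,L1,L7,L8} = {L0,L1,L7}; idom=L7

DF walk-up:
  L1←L0: walk · to L0
  L1←L6: walk L6→L4→L1 to L0
  L7←L3: walk L3 to L1
  L7←L4: walk L4 to L1
  L9←L7: walk · to L7
  L9←L8: walk L8 to L7
  L0: DF=∅
  L1: DF={L1}
  L2: DF=∅
  L3: DF={L7}
  L4: DF={L1,L7}
  L5: DF=∅
  L6: DF={L1}
  L7: DF=∅
  L8: DF={L9}
  L9: DF=∅

DF(L1) = ["L1"]

Answer: ["L1"]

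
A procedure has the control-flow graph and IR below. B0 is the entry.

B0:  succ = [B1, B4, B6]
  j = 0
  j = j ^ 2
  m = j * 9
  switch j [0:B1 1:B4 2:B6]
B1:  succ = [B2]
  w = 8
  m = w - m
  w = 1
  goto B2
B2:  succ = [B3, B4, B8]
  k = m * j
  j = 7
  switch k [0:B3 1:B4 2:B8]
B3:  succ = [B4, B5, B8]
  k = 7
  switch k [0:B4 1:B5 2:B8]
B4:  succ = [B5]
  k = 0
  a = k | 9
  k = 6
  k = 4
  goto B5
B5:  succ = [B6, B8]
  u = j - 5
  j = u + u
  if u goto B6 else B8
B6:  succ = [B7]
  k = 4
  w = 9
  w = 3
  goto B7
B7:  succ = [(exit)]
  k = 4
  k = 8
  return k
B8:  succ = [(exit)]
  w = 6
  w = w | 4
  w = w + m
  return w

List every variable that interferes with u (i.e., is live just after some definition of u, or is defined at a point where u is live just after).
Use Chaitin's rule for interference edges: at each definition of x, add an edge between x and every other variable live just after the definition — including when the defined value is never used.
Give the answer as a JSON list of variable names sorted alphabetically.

Answer: ["j", "m"]

Analysis:
Per-block:
  B0: {j,m} / ∅
  B1: {m,w} / {m}
  B2: {j,k} / {j,m}
  B3: {k} / ∅
  B4: {a,k} / ∅
  B5: {j,u} / {j}
  B6: {k,w} / ∅
  B7: {k} / ∅
  B8: {w} / {m}

Liveness:
  B0: in=∅ out={j,m}
  B1: in={j,m} out={j,m}
  B2: in={j,m} out={j,m}
  B3: in={j,m} out={j,m}
  B4: in={j,m} out={j,m}
  B5: in={j,m} out={m}
  B6: in=∅ out=∅
  B7: in=∅ out=∅
  B8: in={m} out=∅

Interfere edges:
  a: {j,m}
  j: {a,k,m,u,w}
  k: {j,m}
  m: {a,j,k,u,w}
  u: {j,m}
  w: {j,m}

N(u) = ["j", "m"]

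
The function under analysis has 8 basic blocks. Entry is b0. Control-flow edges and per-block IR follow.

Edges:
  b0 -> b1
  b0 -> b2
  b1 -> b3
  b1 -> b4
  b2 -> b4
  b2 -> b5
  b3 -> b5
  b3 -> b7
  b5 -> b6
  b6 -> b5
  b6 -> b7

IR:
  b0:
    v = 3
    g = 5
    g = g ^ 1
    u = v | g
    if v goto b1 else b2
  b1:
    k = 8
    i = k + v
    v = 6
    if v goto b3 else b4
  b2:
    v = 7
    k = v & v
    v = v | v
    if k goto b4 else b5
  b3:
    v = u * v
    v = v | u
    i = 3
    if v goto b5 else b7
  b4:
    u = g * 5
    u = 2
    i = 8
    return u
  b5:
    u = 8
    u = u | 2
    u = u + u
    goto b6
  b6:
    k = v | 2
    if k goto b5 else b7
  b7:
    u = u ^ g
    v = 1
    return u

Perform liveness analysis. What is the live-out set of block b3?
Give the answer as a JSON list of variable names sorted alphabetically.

Answer: ["g", "u", "v"]

Derivation:
def/use:
  b0: {g,u,v} / ∅
  b1: {i,k,v} / {v}
  b2: {k,v} / ∅
  b3: {i,v} / {u,v}
  b4: {i,u} / {g}
  b5: {u} / ∅
  b6: {k} / {v}
  b7: {u,v} / {g,u}

Backward fixpoint:
  live b0: ∅→{g,u,v}
  live b1: {g,u,v}→{g,u,v}
  live b2: {g}→{g,v}
  live b3: {g,u,v}→{g,u,v}
  live b4: {g}→∅
  live b5: {g,v}→{g,u,v}
  live b6: {g,u,v}→{g,u,v}
  live b7: {g,u}→∅

live-out(b3) = ["g", "u", "v"]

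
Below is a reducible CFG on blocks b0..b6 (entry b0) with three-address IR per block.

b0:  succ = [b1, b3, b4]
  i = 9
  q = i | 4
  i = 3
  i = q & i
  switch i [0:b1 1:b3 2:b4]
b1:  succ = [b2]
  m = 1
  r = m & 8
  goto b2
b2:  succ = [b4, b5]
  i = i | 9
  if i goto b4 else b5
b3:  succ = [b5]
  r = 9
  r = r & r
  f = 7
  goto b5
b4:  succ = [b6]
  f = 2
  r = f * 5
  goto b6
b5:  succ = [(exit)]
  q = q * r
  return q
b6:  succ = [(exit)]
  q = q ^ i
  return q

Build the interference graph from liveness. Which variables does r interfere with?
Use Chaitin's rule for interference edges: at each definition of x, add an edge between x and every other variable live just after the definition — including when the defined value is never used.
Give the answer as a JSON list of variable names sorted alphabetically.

Answer: ["f", "i", "q"]

Analysis:
Per-block:
  b0: def={i,q} ue=∅
  b1: def={m,r} ue=∅
  b2: def={i} ue={i}
  b3: def={f,r} ue=∅
  b4: def={f,r} ue=∅
  b5: def={q} ue={q,r}
  b6: def={q} ue={i,q}

Live sets:
  b0: in=∅ out={i,q}
  b1: in={i,q} out={i,q,r}
  b2: in={i,q,r} out={i,q,r}
  b3: in={q} out={q,r}
  b4: in={i,q} out={i,q}
  b5: in={q,r} out=∅
  b6: in={i,q} out=∅

Conflict graph:
  f↔{i,q,r}
  i↔{f,m,q,r}
  m↔{i,q}
  q↔{f,i,m,r}
  r↔{f,i,q}

N(r) = ["f", "i", "q"]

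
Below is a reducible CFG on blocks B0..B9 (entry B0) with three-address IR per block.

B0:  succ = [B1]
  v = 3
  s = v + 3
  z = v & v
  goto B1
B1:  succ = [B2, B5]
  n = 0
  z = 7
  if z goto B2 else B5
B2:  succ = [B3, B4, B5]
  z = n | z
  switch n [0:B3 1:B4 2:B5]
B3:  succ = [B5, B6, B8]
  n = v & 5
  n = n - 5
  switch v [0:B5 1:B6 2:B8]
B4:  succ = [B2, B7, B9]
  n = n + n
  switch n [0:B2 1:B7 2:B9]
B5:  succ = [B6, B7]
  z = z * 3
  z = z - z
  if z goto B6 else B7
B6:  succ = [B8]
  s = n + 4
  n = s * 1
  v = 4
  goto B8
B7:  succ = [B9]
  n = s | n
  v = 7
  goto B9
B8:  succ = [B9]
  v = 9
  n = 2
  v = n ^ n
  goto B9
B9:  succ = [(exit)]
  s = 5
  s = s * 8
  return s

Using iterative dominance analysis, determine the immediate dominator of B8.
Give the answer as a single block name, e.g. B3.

idom tree: B1←B0 B2←B1 B3←B2 B4←B2 B5←B1 B6←B1 B7←B1 B8←B1 B9←B1
Dom at joins:
  B2: preds {B1,B4}: {B0,B1} ∩ {B0,B1,B2,B4} = {B0,B1}; idom=B1
  B5: preds {B1,B2,B3}: {B0,B1} ∩ {B0,B1,B2} ∩ {B0,B1,B2,B3} = {B0,B1}; idom=B1
  B6: preds {B3,B5}: {B0,B1,B2,B3} ∩ {B0,B1,B5} = {B0,B1}; idom=B1
  B7: preds {B4,B5}: {B0,B1,B2,B4} ∩ {B0,B1,B5} = {B0,B1}; idom=B1
  B8: preds {B3,B6}: {B0,B1,B2,B3} ∩ {B0,B1,B6} = {B0,B1}; idom=B1
  B9: preds {B4,B7,B8}: {B0,B1,B2,B4} ∩ {B0,B1,B7} ∩ {B0,B1,B8} = {B0,B1}; idom=B1

idom(B8) = B1

Answer: B1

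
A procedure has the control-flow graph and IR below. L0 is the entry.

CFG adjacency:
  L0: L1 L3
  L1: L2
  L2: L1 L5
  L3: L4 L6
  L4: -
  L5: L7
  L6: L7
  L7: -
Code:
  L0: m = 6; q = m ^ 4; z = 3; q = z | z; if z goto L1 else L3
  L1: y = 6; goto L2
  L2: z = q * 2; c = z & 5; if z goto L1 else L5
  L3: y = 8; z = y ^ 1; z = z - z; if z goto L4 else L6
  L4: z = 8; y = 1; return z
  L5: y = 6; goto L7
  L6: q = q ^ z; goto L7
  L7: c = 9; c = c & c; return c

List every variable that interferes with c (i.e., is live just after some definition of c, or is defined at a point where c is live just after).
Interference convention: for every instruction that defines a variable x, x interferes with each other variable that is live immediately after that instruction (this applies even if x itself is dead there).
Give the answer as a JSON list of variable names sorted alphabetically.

Block summaries:
  L0 def {m,q,z} use ∅
  L1 def {y} use ∅
  L2 def {c,z} use {q}
  L3 def {y,z} use ∅
  L4 def {y,z} use ∅
  L5 def {y} use ∅
  L6 def {q} use {q,z}
  L7 def {c} use ∅

Live sets:
  L0: in=∅ out={q}
  L1: in={q} out={q}
  L2: in={q} out={q}
  L3: in={q} out={q,z}
  L4: in=∅ out=∅
  L5: in=∅ out=∅
  L6: in={q,z} out=∅
  L7: in=∅ out=∅

Interfere edges:
  c↔{q,z}
  m↔∅
  q↔{c,y,z}
  y↔{q,z}
  z↔{c,q,y}

N(c) = ["q", "z"]

Answer: ["q", "z"]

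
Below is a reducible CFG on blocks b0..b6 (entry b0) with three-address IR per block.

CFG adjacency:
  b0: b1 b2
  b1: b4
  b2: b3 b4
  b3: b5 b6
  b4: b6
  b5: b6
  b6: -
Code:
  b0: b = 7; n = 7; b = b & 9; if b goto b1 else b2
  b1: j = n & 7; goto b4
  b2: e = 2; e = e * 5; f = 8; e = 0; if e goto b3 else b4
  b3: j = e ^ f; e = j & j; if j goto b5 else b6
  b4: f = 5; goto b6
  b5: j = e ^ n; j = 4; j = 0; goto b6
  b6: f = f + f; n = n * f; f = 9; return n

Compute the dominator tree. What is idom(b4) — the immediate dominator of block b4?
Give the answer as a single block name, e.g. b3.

Answer: b0

Derivation:
idom tree: b1←b0 b2←b0 b3←b2 b4←b0 b5←b3 b6←b0
Dom∩ at merges:
  b4: preds {b1,b2}: {b0,b1} ∩ {b0,b2} = {b0}; idom=b0
  b6: preds {b3,b4,b5}: {b0,b2,b3} ∩ {b0,b4} ∩ {b0,b2,b3,b5} = {b0}; idom=b0

idom(b4) = b0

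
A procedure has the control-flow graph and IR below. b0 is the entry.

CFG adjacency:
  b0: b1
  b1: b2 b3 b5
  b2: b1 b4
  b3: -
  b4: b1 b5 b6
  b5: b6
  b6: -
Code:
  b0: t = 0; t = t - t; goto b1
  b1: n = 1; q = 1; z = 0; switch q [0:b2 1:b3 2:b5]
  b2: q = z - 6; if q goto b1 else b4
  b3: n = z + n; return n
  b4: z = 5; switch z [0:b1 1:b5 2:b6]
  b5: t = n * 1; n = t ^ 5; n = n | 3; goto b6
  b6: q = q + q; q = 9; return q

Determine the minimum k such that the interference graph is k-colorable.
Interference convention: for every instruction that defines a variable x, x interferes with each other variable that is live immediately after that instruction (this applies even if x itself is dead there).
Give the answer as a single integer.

def/use:
  b0: {t} / ∅
  b1: {n,q,z} / ∅
  b2: {q} / {z}
  b3: {n} / {n,z}
  b4: {z} / ∅
  b5: {n,t} / {n}
  b6: {q} / {q}

Liveness:
  b0 li=∅ lo=∅
  b1 li=∅ lo={n,q,z}
  b2 li={n,z} lo={n,q}
  b3 li={n,z} lo=∅
  b4 li={n,q} lo={n,q}
  b5 li={n,q} lo={q}
  b6 li={q} lo=∅

Conflict graph:
  n — {q,z}
  q — {n,t,z}
  t — {q}
  z — {n,q}

Registers:
  lower bound: {n,q,z} mutually conflict ⇒ χ ≥ 3
  assign n→r1 q→r0 t→r1 z→r2 — no edge inside a register ⇒ χ ≤ 3
  χ = 3

Answer: 3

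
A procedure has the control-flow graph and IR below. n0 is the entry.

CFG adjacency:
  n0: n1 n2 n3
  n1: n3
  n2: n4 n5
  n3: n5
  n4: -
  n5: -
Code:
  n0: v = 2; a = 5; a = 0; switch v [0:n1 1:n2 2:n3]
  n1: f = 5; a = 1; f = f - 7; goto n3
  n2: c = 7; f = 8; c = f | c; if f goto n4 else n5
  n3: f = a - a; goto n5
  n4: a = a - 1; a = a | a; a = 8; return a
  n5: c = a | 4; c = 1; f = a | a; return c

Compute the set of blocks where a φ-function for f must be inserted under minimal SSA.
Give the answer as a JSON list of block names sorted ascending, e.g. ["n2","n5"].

idom tree: n1←n0 n2←n0 n3←n0 n4←n2 n5←n0
Dom∩ at merges:
  n3: preds {n0,n1}: {n0} ∩ {n0,n1} = {n0}; idom=n0
  n5: preds {n2,n3}: {n0,n2} ∩ {n0,n3} = {n0}; idom=n0

Frontier:
  join n3 pred n0: · stop@n0
  join n3 pred n1: n1 stop@n0
  join n5 pred n2: n2 stop@n0
  join n5 pred n3: n3 stop@n0
  DF(n0)=∅
  DF(n1)={n3}
  DF(n2)={n5}
  DF(n3)={n5}
  DF(n4)=∅
  DF(n5)=∅

φ for f: defs {n1,n2,n3,n5}
  DF⁺ = {n3,n5}

Answer: ["n3", "n5"]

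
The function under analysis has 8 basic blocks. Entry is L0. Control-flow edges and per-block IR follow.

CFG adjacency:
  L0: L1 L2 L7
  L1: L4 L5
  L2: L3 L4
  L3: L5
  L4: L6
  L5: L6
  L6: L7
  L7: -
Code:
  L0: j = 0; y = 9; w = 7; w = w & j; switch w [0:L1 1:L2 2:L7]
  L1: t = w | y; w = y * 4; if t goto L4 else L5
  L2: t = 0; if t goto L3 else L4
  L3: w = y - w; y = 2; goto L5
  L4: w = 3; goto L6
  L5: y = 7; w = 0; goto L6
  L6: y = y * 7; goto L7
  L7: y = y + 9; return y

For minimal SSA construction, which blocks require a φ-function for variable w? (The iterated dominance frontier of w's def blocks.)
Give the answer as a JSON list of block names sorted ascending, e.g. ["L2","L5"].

idom tree: L1←L0 L2←L0 L3←L2 L4←L0 L5←L0 L6←L0 L7←L0
Dom∩ at merges:
  L4: preds {L1,L2}: {L0,L1} ∩ {L0,L2} = {L0}; idom=L0
  L5: preds {L1,L3}: {L0,L1} ∩ {L0,L2,L3} = {L0}; idom=L0
  L6: preds {L4,L5}: {L0,L4} ∩ {L0,L5} = {L0}; idom=L0
  L7: preds {L0,L6}: {L0} ∩ {L0,L6} = {L0}; idom=L0

DF walk-up:
  L4←L1: walk L1 to L0
  L4←L2: walk L2 to L0
  L5←L1: walk L1 to L0
  L5←L3: walk L3→L2 to L0
  L6←L4: walk L4 to L0
  L6←L5: walk L5 to L0
  L7←L0: walk · to L0
  L7←L6: walk L6 to L0
  DF(L0)=∅
  DF(L1)={L4,L5}
  DF(L2)={L4,L5}
  DF(L3)={L5}
  DF(L4)={L6}
  DF(L5)={L6}
  DF(L6)={L7}
  DF(L7)=∅

φ for w: defs {L0,L1,L3,L4,L5}
  DF⁺ = {L4,L5,L6,L7}

Answer: ["L4", "L5", "L6", "L7"]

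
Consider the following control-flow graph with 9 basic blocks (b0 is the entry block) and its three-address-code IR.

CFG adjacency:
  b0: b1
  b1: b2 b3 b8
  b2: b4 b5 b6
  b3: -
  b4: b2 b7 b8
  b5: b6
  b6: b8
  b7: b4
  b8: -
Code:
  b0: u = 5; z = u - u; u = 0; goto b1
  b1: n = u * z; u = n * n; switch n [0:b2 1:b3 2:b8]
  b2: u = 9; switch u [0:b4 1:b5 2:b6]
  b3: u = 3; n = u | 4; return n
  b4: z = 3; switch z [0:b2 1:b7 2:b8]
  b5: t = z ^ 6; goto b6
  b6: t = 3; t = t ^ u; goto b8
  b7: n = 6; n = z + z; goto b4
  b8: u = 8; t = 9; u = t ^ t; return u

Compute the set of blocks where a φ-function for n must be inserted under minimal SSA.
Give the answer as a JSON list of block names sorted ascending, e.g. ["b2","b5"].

idom tree: b1←b0 b2←b1 b3←b1 b4←b2 b5←b2 b6←b2 b7←b4 b8←b1
Dom∩ at merges:
  b2: preds {b1,b4}: {b0,b1} ∩ {b0,b1,b2,b4} = {b0,b1}; idom=b1
  b4: preds {b2,b7}: {b0,b1,b2} ∩ {b0,b1,b2,b4,b7} = {b0,b1,b2}; idom=b2
  b6: preds {b2,b5}: {b0,b1,b2} ∩ {b0,b1,b2,b5} = {b0,b1,b2}; idom=b2
  b8: preds {b1,b4,b6}: {b0,b1} ∩ {b0,b1,b2,b4} ∩ {b0,b1,b2,b6} = {b0,b1}; idom=b1

DF walk-up:
  join b2 pred b1: · stop@b1
  join b2 pred b4: b4→b2 stop@b1
  join b4 pred b2: · stop@b2
  join b4 pred b7: b7→b4 stop@b2
  join b6 pred b2: · stop@b2
  join b6 pred b5: b5 stop@b2
  join b8 pred b1: · stop@b1
  join b8 pred b4: b4→b2 stop@b1
  join b8 pred b6: b6→b2 stop@b1
  b0 → ∅
  b1 → ∅
  b2 → {b2,b8}
  b3 → ∅
  b4 → {b2,b4,b8}
  b5 → {b6}
  b6 → {b8}
  b7 → {b4}
  b8 → ∅

φ for n: defs {b1,b3,b7}
  DF⁺ = {b2,b4,b8}

Answer: ["b2", "b4", "b8"]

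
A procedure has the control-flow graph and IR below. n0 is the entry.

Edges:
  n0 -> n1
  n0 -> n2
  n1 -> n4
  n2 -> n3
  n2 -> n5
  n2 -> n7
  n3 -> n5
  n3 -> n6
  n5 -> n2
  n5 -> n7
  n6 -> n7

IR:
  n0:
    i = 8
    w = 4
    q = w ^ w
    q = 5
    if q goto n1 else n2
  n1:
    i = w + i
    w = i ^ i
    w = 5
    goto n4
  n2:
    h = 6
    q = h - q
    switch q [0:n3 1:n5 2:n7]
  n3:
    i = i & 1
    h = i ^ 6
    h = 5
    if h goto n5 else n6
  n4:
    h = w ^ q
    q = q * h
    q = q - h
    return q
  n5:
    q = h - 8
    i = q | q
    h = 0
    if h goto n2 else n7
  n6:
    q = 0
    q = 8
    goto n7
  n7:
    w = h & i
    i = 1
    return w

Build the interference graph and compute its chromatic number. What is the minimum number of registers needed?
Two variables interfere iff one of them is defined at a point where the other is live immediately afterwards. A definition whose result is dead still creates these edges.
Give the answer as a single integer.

Block summaries:
  n0: def={i,q,w} ue=∅
  n1: def={i,w} ue={i,w}
  n2: def={h,q} ue={q}
  n3: def={h,i} ue={i}
  n4: def={h,q} ue={q,w}
  n5: def={h,i,q} ue={h}
  n6: def={q} ue=∅
  n7: def={i,w} ue={h,i}

Live sets:
  live n0: ∅→{i,q,w}
  live n1: {i,q,w}→{q,w}
  live n2: {i,q}→{h,i}
  live n3: {i}→{h,i}
  live n4: {q,w}→∅
  live n5: {h}→{h,i,q}
  live n6: {h,i}→{h,i}
  live n7: {h,i}→∅

Interfere edges:
  h↔{i,q}
  i↔{h,q,w}
  q↔{h,i,w}
  w↔{i,q}

Chromatic number:
  {h,i,q} pairwise interfere (3-clique) ⇒ χ ≥ 3
  assign h→R2 i→R0 q→R1 w→R2 — no edge inside a register ⇒ χ ≤ 3
  χ = 3

Answer: 3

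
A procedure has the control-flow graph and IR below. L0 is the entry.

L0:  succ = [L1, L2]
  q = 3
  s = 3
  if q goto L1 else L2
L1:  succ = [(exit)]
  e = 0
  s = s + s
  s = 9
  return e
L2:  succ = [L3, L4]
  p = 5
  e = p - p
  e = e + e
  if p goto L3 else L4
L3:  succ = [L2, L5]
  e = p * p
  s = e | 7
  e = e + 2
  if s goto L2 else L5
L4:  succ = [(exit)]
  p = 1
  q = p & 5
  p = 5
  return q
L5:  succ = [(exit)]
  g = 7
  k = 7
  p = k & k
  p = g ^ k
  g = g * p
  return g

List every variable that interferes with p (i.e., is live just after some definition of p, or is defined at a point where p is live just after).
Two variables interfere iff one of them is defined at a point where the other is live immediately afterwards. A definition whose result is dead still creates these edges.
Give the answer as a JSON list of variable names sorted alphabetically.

Answer: ["e", "g", "k", "q"]

Analysis:
Block summaries:
  L0 def {q,s} use ∅
  L1 def {e,s} use {s}
  L2 def {e,p} use ∅
  L3 def {e,s} use {p}
  L4 def {p,q} use ∅
  L5 def {g,k,p} use ∅

Live sets:
  L0: in=∅ out={s}
  L1: in={s} out=∅
  L2: in=∅ out={p}
  L3: in={p} out=∅
  L4: in=∅ out=∅
  L5: in=∅ out=∅

Interference:
  e: {p,s}
  g: {k,p}
  k: {g,p}
  p: {e,g,k,q}
  q: {p,s}
  s: {e,q}

N(p) = ["e", "g", "k", "q"]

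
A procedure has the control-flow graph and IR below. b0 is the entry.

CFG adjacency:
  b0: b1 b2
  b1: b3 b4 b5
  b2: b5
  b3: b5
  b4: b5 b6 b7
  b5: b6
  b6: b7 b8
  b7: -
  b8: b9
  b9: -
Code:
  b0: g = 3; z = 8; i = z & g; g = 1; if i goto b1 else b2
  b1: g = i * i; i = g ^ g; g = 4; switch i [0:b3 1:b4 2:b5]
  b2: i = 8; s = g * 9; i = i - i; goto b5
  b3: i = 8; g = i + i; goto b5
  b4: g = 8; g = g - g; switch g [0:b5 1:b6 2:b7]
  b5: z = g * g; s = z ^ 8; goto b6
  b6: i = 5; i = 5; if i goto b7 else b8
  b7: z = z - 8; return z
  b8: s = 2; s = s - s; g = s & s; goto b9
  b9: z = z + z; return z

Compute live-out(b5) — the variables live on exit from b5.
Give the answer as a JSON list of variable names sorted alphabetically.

Answer: ["z"]

Analysis:
Block summaries:
  b0 def {g,i,z} use ∅
  b1 def {g,i} use {i}
  b2 def {i,s} use {g}
  b3 def {g,i} use ∅
  b4 def {g} use ∅
  b5 def {s,z} use {g}
  b6 def {i} use ∅
  b7 def {z} use {z}
  b8 def {g,s} use ∅
  b9 def {z} use {z}

Live sets:
  b0 li=∅ lo={g,i,z}
  b1 li={i,z} lo={g,z}
  b2 li={g} lo={g}
  b3 li=∅ lo={g}
  b4 li={z} lo={g,z}
  b5 li={g} lo={z}
  b6 li={z} lo={z}
  b7 li={z} lo=∅
  b8 li={z} lo={z}
  b9 li={z} lo=∅

live-out(b5) = ["z"]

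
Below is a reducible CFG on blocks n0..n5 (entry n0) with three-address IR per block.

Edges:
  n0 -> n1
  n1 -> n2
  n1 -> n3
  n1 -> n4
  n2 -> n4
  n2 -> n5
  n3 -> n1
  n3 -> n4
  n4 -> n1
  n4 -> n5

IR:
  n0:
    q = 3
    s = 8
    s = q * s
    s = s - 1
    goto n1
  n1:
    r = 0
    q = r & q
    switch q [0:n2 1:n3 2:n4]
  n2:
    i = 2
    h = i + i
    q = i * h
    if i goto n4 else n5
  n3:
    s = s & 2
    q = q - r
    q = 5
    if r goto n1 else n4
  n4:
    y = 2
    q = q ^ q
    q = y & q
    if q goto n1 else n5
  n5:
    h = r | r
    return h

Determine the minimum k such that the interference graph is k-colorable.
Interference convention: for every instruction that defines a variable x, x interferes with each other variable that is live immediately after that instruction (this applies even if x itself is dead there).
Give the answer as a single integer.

Block summaries:
  n0 def {q,s} use ∅
  n1 def {q,r} use {q}
  n2 def {h,i,q} use ∅
  n3 def {q,s} use {q,r,s}
  n4 def {q,y} use {q}
  n5 def {h} use {r}

Live sets:
  n0 li=∅ lo={q,s}
  n1 li={q,s} lo={q,r,s}
  n2 li={r,s} lo={q,r,s}
  n3 li={q,r,s} lo={q,r,s}
  n4 li={q,r,s} lo={q,r,s}
  n5 li={r} lo=∅

Conflict graph:
  h↔{i,r,s}
  i↔{h,q,r,s}
  q↔{i,r,s,y}
  r↔{h,i,q,s,y}
  s↔{h,i,q,r,y}
  y↔{q,r,s}

Registers:
  lower bound: {h,i,r,s} mutually conflict ⇒ χ ≥ 4
  4-colouring: c0={r}  c1={s}  c2={i,y}  c3={h,q}
  χ = 4

Answer: 4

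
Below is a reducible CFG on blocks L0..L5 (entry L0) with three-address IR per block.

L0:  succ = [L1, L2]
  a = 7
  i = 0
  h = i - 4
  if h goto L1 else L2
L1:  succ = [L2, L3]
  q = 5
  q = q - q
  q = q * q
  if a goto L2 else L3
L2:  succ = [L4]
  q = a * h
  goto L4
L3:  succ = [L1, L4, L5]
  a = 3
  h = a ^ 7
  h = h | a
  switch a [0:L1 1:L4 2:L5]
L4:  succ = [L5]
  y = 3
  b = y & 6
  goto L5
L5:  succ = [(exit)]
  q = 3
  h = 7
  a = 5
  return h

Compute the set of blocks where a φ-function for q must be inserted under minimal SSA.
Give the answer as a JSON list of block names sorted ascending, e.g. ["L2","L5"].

Answer: ["L1", "L2", "L4", "L5"]

Analysis:
idom tree: L1←L0 L2←L0 L3←L1 L4←L0 L5←L0
Dom∩ at merges:
  L1: preds {L0,L3}: {L0} ∩ {L0,L1,L3} = {L0}; idom=L0
  L2: preds {L0,L1}: {L0} ∩ {L0,L1} = {L0}; idom=L0
  L4: preds {L2,L3}: {L0,L2} ∩ {L0,L1,L3} = {L0}; idom=L0
  L5: preds {L3,L4}: {L0,L1,L3} ∩ {L0,L4} = {L0}; idom=L0

DF walk-up:
  join L1 pred L0: · stop@L0
  join L1 pred L3: L3→L1 stop@L0
  join L2 pred L0: · stop@L0
  join L2 pred L1: L1 stop@L0
  join L4 pred L2: L2 stop@L0
  join L4 pred L3: L3→L1 stop@L0
  join L5 pred L3: L3→L1 stop@L0
  join L5 pred L4: L4 stop@L0
  L0 → ∅
  L1 → {L1,L2,L4,L5}
  L2 → {L4}
  L3 → {L1,L4,L5}
  L4 → {L5}
  L5 → ∅

φ for q: defs {L1,L2,L5}
  DF⁺ = {L1,L2,L4,L5}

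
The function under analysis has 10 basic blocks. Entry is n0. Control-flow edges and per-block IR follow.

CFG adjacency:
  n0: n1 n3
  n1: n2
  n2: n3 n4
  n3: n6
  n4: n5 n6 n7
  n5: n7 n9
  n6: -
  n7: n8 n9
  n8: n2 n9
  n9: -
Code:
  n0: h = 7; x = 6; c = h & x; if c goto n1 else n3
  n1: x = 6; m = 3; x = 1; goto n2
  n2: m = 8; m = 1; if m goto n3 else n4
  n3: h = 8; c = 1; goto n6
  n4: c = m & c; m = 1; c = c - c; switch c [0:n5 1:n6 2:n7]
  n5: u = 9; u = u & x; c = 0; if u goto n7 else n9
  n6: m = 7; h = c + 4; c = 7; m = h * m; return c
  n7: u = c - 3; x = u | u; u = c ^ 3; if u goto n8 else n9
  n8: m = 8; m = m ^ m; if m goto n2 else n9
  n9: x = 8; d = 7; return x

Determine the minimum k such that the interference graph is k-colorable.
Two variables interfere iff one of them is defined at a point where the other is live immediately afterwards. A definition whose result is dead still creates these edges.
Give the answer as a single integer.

Answer: 4

Analysis:
def/use:
  n0: def={c,h,x} ue=∅
  n1: def={m,x} ue=∅
  n2: def={m} ue=∅
  n3: def={c,h} ue=∅
  n4: def={c,m} ue={c,m}
  n5: def={c,u} ue={x}
  n6: def={c,h,m} ue={c}
  n7: def={u,x} ue={c}
  n8: def={m} ue=∅
  n9: def={d,x} ue=∅

Liveness:
  live n0: ∅→{c}
  live n1: {c}→{c,x}
  live n2: {c,x}→{c,m,x}
  live n3: ∅→{c}
  live n4: {c,m,x}→{c,x}
  live n5: {x}→{c}
  live n6: {c}→∅
  live n7: {c}→{c,x}
  live n8: {c,x}→{c,x}
  live n9: ∅→∅

Interfere edges:
  c↔{h,m,u,x}
  d↔{x}
  h↔{c,m,x}
  m↔{c,h,x}
  u↔{c,x}
  x↔{c,d,h,m,u}

Colouring:
  {c,h,m,x} pairwise interfere (4-clique) ⇒ χ ≥ 4
  assign c→c1 d→c1 h→c2 m→c3 u→c2 x→c0 — no edge inside a register ⇒ χ ≤ 4
  χ = 4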